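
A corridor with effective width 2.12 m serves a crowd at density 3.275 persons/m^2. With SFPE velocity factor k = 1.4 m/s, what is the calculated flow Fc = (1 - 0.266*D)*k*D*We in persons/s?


1 - 0.266*D = 1 - 0.266*3.275 = 0.12885
Fs = 0.12885 * 1.4 * 3.275 = 0.59078 persons/(s*m)
Fc = 0.59078 * 2.12 = 1.2524 persons/s

1.2524 persons/s


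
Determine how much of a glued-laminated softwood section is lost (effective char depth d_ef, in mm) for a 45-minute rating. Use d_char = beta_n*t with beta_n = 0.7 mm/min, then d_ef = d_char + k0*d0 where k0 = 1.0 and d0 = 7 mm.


d_char = 0.7 * 45 = 31.5 mm
d_ef = 31.5 + 1.0*7 = 38.5 mm

38.5 mm


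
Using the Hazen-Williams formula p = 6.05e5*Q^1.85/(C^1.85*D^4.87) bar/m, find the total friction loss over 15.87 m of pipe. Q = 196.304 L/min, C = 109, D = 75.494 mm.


Q^1.85 = 17455
C^1.85 = 5878.1
D^4.87 = 1.3978e+09
p/m = 0.0012853 bar/m
p_total = 0.0012853 * 15.87 = 0.020398 bar

0.020398 bar


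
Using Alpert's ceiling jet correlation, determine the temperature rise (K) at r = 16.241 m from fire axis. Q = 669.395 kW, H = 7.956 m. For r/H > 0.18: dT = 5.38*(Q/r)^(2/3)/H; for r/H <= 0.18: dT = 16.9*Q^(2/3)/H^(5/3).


r/H = 16.241 / 7.956 = 2.0414
r/H > 0.18, so dT = 5.38*(Q/r)^(2/3)/H
Q/r = 41.216
(Q/r)^(2/3) = 11.932
dT = 5.38 * 11.932 / 7.956 = 8.0686 K

8.0686 K


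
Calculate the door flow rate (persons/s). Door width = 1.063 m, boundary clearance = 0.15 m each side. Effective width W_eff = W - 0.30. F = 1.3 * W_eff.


W_eff = 1.063 - 0.30 = 0.763 m
F = 1.3 * 0.763 = 0.99190 persons/s

0.99190 persons/s


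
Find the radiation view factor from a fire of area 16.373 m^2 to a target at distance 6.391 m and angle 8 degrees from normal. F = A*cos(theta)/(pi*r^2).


cos(8 deg) = 0.99027
pi*r^2 = 128.32
F = 16.373 * 0.99027 / 128.32 = 0.12636

0.12636


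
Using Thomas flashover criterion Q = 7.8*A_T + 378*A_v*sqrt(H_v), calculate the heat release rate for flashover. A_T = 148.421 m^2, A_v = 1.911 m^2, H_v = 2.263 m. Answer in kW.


7.8*A_T = 1157.7
sqrt(H_v) = 1.5043
378*A_v*sqrt(H_v) = 1086.7
Q = 1157.7 + 1086.7 = 2244.3 kW

2244.3 kW


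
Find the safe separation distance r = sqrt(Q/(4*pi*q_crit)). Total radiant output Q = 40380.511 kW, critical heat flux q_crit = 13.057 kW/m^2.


4*pi*q_crit = 164.08
Q/(4*pi*q_crit) = 246.10
r = sqrt(246.10) = 15.688 m

15.688 m


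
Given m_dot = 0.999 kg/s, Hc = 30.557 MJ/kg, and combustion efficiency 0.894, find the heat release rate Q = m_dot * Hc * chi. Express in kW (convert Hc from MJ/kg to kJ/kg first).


Hc = 30.557 MJ/kg = 30.557 * 1000 kJ/kg = 30557 kJ/kg
Q = 0.999 kg/s * 30557 kJ/kg * 0.894 = 27291 kW

27291 kW


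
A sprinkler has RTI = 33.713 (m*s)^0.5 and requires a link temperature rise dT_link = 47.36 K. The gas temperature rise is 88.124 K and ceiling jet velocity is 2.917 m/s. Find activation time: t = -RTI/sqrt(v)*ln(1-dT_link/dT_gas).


dT_link/dT_gas = 0.53742
ln(1 - 0.53742) = -0.77095
t = -33.713 / sqrt(2.917) * -0.77095 = 15.218 s

15.218 s


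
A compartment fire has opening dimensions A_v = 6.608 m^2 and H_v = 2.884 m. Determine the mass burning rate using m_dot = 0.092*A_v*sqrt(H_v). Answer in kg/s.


sqrt(H_v) = 1.6982
m_dot = 0.092 * 6.608 * 1.6982 = 1.0324 kg/s

1.0324 kg/s


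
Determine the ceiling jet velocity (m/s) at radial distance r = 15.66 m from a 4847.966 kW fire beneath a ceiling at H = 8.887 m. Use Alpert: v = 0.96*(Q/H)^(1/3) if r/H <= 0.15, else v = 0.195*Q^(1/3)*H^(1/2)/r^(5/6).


r/H = 15.66 / 8.887 = 1.7621
r/H > 0.15, so v = 0.195*Q^(1/3)*H^(1/2)/r^(5/6)
Q^(1/3) = 16.925
H^(1/2) = 2.9811
r^(5/6) = 9.9006
v = 0.195 * 16.925 * 2.9811 / 9.9006 = 0.99374 m/s

0.99374 m/s


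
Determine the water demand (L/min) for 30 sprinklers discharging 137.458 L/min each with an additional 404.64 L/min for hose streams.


Sprinkler demand = 30 * 137.458 = 4123.74 L/min
Total = 4123.74 + 404.64 = 4528.38 L/min

4528.38 L/min


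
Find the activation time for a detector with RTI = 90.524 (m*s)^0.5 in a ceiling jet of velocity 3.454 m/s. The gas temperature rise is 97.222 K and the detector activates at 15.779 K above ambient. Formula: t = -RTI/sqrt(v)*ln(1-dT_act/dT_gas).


dT_act/dT_gas = 0.16230
ln(1 - 0.16230) = -0.17709
t = -90.524 / sqrt(3.454) * -0.17709 = 8.6259 s

8.6259 s


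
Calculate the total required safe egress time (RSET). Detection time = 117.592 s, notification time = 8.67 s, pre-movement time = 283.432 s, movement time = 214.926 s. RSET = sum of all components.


Total = 117.592 + 8.67 + 283.432 + 214.926 = 624.62 s

624.62 s


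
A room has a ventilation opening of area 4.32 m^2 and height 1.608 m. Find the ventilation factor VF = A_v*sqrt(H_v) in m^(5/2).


sqrt(H_v) = 1.2681
VF = 4.32 * 1.2681 = 5.4781 m^(5/2)

5.4781 m^(5/2)


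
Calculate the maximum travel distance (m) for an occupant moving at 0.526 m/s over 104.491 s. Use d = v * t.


d = 0.526 * 104.491 = 54.962 m

54.962 m


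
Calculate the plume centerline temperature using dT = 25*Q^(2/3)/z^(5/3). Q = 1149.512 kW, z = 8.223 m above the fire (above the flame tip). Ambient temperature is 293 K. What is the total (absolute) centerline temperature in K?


Q^(2/3) = 109.73
z^(5/3) = 33.500
dT = 25 * 109.73 / 33.500 = 81.890 K
T = 293 + 81.890 = 374.89 K

374.89 K


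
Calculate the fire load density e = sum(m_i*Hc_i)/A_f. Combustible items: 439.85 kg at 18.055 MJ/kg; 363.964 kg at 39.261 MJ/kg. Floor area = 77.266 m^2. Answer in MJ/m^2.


Total energy = 439.85*18.055 + 363.964*39.261
= 7941.492 + 14289.59
= 22231.08 MJ
e = 22231.08 / 77.266 = 287.72 MJ/m^2

287.72 MJ/m^2


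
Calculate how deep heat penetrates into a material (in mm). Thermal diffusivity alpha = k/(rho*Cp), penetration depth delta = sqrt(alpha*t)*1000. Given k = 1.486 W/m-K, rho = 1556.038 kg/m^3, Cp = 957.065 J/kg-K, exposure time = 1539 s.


alpha = 1.486 / (1556.038 * 957.065) = 9.9783e-07 m^2/s
alpha * t = 0.0015357
delta = sqrt(0.0015357) * 1000 = 39.188 mm

39.188 mm


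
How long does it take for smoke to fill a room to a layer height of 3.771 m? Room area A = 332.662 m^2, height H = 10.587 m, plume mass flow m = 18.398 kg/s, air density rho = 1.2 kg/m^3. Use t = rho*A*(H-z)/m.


H - z = 6.816 m
t = 1.2 * 332.662 * 6.816 / 18.398 = 147.89 s

147.89 s


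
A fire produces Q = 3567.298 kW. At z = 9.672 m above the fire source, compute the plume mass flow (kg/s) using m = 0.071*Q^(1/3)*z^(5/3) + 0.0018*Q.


Q^(1/3) = 15.280
z^(5/3) = 43.906
First term = 0.071 * 15.280 * 43.906 = 47.632
Second term = 0.0018 * 3567.298 = 6.4211
m = 54.053 kg/s

54.053 kg/s


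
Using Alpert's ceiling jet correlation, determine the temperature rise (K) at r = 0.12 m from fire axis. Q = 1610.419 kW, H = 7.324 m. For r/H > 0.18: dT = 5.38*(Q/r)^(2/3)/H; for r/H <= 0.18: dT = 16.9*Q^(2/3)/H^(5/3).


r/H = 0.12 / 7.324 = 0.016384
r/H <= 0.18, so dT = 16.9*Q^(2/3)/H^(5/3)
Q^(2/3) = 137.39
H^(5/3) = 27.621
dT = 16.9 * 137.39 / 27.621 = 84.062 K

84.062 K


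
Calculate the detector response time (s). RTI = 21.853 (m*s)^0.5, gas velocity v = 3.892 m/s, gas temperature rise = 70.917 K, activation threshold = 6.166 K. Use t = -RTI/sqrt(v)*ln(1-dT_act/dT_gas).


dT_act/dT_gas = 0.086947
ln(1 - 0.086947) = -0.090961
t = -21.853 / sqrt(3.892) * -0.090961 = 1.0076 s

1.0076 s


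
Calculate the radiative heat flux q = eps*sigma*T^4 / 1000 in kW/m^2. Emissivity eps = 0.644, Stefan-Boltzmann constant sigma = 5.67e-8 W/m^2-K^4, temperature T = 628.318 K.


T^4 = 1.5585e+11
q = 0.644 * 5.67e-8 * 1.5585e+11 / 1000 = 5.6910 kW/m^2

5.6910 kW/m^2


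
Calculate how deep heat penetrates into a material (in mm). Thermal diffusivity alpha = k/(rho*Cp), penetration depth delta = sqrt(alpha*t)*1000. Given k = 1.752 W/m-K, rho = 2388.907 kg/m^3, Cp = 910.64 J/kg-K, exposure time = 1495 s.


alpha = 1.752 / (2388.907 * 910.64) = 8.0536e-07 m^2/s
alpha * t = 0.0012040
delta = sqrt(0.0012040) * 1000 = 34.699 mm

34.699 mm


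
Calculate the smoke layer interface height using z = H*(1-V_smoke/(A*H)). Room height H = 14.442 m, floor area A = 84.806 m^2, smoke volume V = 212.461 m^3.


V/(A*H) = 0.17347
1 - 0.17347 = 0.82653
z = 14.442 * 0.82653 = 11.937 m

11.937 m


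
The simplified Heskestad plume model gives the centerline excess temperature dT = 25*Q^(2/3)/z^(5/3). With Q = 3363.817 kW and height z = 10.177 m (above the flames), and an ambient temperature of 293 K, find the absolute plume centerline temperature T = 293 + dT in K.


Q^(2/3) = 224.50
z^(5/3) = 47.793
dT = 25 * 224.50 / 47.793 = 117.43 K
T = 293 + 117.43 = 410.43 K

410.43 K


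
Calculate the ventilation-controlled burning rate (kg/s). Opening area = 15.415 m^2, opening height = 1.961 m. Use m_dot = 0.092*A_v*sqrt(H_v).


sqrt(H_v) = 1.4004
m_dot = 0.092 * 15.415 * 1.4004 = 1.9860 kg/s

1.9860 kg/s


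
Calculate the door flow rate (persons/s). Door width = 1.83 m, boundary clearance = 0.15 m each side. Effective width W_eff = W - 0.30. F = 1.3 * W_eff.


W_eff = 1.83 - 0.30 = 1.53 m
F = 1.3 * 1.53 = 1.989 persons/s

1.989 persons/s


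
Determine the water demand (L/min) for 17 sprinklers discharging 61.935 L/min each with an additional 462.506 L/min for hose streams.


Sprinkler demand = 17 * 61.935 = 1052.895 L/min
Total = 1052.895 + 462.506 = 1515.401 L/min

1515.401 L/min


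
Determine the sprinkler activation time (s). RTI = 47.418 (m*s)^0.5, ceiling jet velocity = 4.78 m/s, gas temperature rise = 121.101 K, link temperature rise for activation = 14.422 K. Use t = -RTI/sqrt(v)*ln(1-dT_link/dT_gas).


dT_link/dT_gas = 0.11909
ln(1 - 0.11909) = -0.12680
t = -47.418 / sqrt(4.78) * -0.12680 = 2.7501 s

2.7501 s


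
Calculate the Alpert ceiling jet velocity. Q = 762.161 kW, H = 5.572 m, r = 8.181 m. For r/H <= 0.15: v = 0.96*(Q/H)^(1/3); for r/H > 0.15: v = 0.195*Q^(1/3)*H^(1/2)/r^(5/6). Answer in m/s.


r/H = 8.181 / 5.572 = 1.4682
r/H > 0.15, so v = 0.195*Q^(1/3)*H^(1/2)/r^(5/6)
Q^(1/3) = 9.1344
H^(1/2) = 2.3605
r^(5/6) = 5.7633
v = 0.195 * 9.1344 * 2.3605 / 5.7633 = 0.72954 m/s

0.72954 m/s


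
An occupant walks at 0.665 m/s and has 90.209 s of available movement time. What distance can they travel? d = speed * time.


d = 0.665 * 90.209 = 59.989 m

59.989 m


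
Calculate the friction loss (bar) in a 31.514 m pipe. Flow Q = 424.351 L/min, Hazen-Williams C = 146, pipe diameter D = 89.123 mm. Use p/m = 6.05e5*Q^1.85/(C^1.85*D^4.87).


Q^1.85 = 72659
C^1.85 = 10094
D^4.87 = 3.1365e+09
p/m = 0.0013885 bar/m
p_total = 0.0013885 * 31.514 = 0.043757 bar

0.043757 bar


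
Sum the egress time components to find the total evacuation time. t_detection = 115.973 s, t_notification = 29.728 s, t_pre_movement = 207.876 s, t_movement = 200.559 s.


Total = 115.973 + 29.728 + 207.876 + 200.559 = 554.136 s

554.136 s


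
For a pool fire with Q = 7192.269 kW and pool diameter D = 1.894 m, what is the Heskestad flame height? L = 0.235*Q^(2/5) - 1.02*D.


Q^(2/5) = 34.894
0.235 * Q^(2/5) = 8.2000
1.02 * D = 1.9319
L = 6.2681 m

6.2681 m


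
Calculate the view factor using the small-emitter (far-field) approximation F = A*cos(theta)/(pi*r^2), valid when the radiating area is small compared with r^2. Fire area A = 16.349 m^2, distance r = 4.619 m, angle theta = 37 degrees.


cos(37 deg) = 0.79864
pi*r^2 = 67.026
F = 16.349 * 0.79864 / 67.026 = 0.19480

0.19480


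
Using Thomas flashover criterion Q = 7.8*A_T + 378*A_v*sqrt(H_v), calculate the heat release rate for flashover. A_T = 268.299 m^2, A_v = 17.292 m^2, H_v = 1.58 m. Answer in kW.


7.8*A_T = 2092.7
sqrt(H_v) = 1.2570
378*A_v*sqrt(H_v) = 8216.1
Q = 2092.7 + 8216.1 = 10309 kW

10309 kW


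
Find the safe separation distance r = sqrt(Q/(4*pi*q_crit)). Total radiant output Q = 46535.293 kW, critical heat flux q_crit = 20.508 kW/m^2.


4*pi*q_crit = 257.71
Q/(4*pi*q_crit) = 180.57
r = sqrt(180.57) = 13.438 m

13.438 m


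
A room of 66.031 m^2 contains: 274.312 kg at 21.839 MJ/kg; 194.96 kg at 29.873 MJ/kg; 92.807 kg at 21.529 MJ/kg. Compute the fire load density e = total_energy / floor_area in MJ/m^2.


Total energy = 274.312*21.839 + 194.96*29.873 + 92.807*21.529
= 5990.700 + 5824.040 + 1998.042
= 13812.78 MJ
e = 13812.78 / 66.031 = 209.19 MJ/m^2

209.19 MJ/m^2


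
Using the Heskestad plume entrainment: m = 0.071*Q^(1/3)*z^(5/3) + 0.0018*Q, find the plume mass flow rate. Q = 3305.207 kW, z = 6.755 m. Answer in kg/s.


Q^(1/3) = 14.896
z^(5/3) = 24.138
First term = 0.071 * 14.896 * 24.138 = 25.529
Second term = 0.0018 * 3305.207 = 5.9494
m = 31.478 kg/s

31.478 kg/s


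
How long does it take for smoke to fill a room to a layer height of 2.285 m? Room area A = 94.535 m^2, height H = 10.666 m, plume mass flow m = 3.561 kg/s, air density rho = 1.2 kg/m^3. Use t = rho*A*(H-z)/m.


H - z = 8.381 m
t = 1.2 * 94.535 * 8.381 / 3.561 = 266.99 s

266.99 s


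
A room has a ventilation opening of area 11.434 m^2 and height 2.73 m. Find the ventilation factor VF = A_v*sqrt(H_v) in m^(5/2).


sqrt(H_v) = 1.6523
VF = 11.434 * 1.6523 = 18.892 m^(5/2)

18.892 m^(5/2)


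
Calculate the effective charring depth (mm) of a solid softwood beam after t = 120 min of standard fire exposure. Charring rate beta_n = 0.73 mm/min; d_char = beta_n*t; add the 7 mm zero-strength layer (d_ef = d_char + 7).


d_char = 0.73 * 120 = 87.6 mm
d_ef = 87.6 + 1.0*7 = 94.6 mm

94.6 mm


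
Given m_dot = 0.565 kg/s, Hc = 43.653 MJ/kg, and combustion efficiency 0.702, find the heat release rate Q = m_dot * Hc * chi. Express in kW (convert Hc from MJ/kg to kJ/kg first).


Hc = 43.653 MJ/kg = 43.653 * 1000 kJ/kg = 43653 kJ/kg
Q = 0.565 kg/s * 43653 kJ/kg * 0.702 = 17314 kW

17314 kW


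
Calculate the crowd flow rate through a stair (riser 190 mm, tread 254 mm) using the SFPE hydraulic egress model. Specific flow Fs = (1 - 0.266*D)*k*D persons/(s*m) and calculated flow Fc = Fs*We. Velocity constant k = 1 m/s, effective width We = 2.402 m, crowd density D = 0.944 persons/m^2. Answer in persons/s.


1 - 0.266*D = 1 - 0.266*0.944 = 0.74890
Fs = 0.74890 * 1 * 0.944 = 0.70696 persons/(s*m)
Fc = 0.70696 * 2.402 = 1.6981 persons/s

1.6981 persons/s


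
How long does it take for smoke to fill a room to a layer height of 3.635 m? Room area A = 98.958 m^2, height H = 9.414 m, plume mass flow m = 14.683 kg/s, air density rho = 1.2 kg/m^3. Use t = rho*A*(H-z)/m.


H - z = 5.779 m
t = 1.2 * 98.958 * 5.779 / 14.683 = 46.738 s

46.738 s


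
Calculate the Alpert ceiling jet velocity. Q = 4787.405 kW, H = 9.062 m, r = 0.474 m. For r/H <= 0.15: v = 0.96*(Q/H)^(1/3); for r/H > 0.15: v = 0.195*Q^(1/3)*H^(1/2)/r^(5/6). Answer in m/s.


r/H = 0.474 / 9.062 = 0.052306
r/H <= 0.15, so v = 0.96*(Q/H)^(1/3)
Q/H = 528.29
(Q/H)^(1/3) = 8.0840
v = 0.96 * 8.0840 = 7.7606 m/s

7.7606 m/s


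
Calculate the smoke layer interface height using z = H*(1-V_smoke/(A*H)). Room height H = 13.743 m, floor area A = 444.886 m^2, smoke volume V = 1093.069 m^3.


V/(A*H) = 0.17878
1 - 0.17878 = 0.82122
z = 13.743 * 0.82122 = 11.286 m

11.286 m


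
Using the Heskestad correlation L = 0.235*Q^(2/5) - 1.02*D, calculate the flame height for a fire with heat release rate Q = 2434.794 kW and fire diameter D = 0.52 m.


Q^(2/5) = 22.625
0.235 * Q^(2/5) = 5.3168
1.02 * D = 0.53040
L = 4.7864 m

4.7864 m


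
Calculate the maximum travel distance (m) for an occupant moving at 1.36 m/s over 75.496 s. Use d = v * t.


d = 1.36 * 75.496 = 102.67 m

102.67 m


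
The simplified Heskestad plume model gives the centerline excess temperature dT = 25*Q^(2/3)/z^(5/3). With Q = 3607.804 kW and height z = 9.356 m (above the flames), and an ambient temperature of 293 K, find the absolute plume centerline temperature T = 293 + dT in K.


Q^(2/3) = 235.23
z^(5/3) = 41.542
dT = 25 * 235.23 / 41.542 = 141.56 K
T = 293 + 141.56 = 434.56 K

434.56 K


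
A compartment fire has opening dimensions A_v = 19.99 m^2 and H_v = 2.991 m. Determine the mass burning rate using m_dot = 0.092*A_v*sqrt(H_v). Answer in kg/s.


sqrt(H_v) = 1.7295
m_dot = 0.092 * 19.99 * 1.7295 = 3.1806 kg/s

3.1806 kg/s


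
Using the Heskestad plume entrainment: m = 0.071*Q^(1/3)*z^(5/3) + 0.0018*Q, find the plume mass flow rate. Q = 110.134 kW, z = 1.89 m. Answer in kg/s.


Q^(1/3) = 4.7934
z^(5/3) = 2.8891
First term = 0.071 * 4.7934 * 2.8891 = 0.98326
Second term = 0.0018 * 110.134 = 0.19824
m = 1.1815 kg/s

1.1815 kg/s


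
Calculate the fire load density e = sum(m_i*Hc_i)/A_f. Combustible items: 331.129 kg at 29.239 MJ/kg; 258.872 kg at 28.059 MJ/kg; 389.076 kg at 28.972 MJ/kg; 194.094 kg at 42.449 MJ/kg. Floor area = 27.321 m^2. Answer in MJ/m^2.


Total energy = 331.129*29.239 + 258.872*28.059 + 389.076*28.972 + 194.094*42.449
= 9681.881 + 7263.689 + 11272.31 + 8239.096
= 36456.98 MJ
e = 36456.98 / 27.321 = 1334.4 MJ/m^2

1334.4 MJ/m^2


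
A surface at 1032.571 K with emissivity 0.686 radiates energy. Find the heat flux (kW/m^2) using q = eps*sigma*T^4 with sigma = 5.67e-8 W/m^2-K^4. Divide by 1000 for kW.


T^4 = 1.1368e+12
q = 0.686 * 5.67e-8 * 1.1368e+12 / 1000 = 44.217 kW/m^2

44.217 kW/m^2


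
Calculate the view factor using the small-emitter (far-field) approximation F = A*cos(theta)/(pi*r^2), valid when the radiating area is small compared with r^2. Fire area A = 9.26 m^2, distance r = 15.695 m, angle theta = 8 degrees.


cos(8 deg) = 0.99027
pi*r^2 = 773.88
F = 9.26 * 0.99027 / 773.88 = 0.011849

0.011849


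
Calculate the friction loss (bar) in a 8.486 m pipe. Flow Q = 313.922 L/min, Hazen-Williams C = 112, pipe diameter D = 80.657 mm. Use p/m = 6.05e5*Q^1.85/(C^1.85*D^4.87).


Q^1.85 = 41603
C^1.85 = 6180.9
D^4.87 = 1.9291e+09
p/m = 0.0021109 bar/m
p_total = 0.0021109 * 8.486 = 0.017913 bar

0.017913 bar


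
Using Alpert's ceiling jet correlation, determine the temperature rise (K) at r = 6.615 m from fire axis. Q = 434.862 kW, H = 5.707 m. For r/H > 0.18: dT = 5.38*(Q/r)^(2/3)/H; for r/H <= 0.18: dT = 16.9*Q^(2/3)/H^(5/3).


r/H = 6.615 / 5.707 = 1.1591
r/H > 0.18, so dT = 5.38*(Q/r)^(2/3)/H
Q/r = 65.739
(Q/r)^(2/3) = 16.288
dT = 5.38 * 16.288 / 5.707 = 15.355 K

15.355 K


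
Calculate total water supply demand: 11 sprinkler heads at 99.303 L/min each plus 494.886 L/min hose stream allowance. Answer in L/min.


Sprinkler demand = 11 * 99.303 = 1092.333 L/min
Total = 1092.333 + 494.886 = 1587.219 L/min

1587.219 L/min


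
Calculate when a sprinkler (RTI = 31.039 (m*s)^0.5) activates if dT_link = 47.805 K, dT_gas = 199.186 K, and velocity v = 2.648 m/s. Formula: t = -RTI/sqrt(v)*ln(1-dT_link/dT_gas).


dT_link/dT_gas = 0.24000
ln(1 - 0.24000) = -0.27444
t = -31.039 / sqrt(2.648) * -0.27444 = 5.2347 s

5.2347 s


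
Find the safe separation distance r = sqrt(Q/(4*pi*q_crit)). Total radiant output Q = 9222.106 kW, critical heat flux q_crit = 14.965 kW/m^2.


4*pi*q_crit = 188.06
Q/(4*pi*q_crit) = 49.039
r = sqrt(49.039) = 7.0028 m

7.0028 m


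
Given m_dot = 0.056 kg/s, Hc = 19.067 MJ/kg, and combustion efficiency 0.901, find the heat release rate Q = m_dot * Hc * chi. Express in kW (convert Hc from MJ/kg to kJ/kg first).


Hc = 19.067 MJ/kg = 19.067 * 1000 kJ/kg = 19067 kJ/kg
Q = 0.056 kg/s * 19067 kJ/kg * 0.901 = 962.04 kW

962.04 kW


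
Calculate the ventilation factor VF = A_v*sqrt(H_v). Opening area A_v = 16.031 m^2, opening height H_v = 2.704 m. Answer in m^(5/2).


sqrt(H_v) = 1.6444
VF = 16.031 * 1.6444 = 26.361 m^(5/2)

26.361 m^(5/2)


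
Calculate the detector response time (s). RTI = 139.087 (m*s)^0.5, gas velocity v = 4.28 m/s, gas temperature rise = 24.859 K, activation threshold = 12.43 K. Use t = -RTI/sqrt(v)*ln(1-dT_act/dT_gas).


dT_act/dT_gas = 0.50002
ln(1 - 0.50002) = -0.69319
t = -139.087 / sqrt(4.28) * -0.69319 = 46.603 s

46.603 s


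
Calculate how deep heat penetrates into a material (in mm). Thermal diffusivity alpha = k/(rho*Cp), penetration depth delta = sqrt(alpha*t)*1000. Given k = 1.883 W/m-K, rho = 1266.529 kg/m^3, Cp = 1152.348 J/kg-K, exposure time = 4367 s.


alpha = 1.883 / (1266.529 * 1152.348) = 1.2902e-06 m^2/s
alpha * t = 0.0056342
delta = sqrt(0.0056342) * 1000 = 75.062 mm

75.062 mm


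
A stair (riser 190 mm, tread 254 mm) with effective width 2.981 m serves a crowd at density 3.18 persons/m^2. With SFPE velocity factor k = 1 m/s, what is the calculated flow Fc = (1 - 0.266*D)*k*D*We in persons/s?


1 - 0.266*D = 1 - 0.266*3.18 = 0.15412
Fs = 0.15412 * 1 * 3.18 = 0.49010 persons/(s*m)
Fc = 0.49010 * 2.981 = 1.4610 persons/s

1.4610 persons/s


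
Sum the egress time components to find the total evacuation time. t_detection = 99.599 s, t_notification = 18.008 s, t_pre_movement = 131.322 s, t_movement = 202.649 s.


Total = 99.599 + 18.008 + 131.322 + 202.649 = 451.578 s

451.578 s


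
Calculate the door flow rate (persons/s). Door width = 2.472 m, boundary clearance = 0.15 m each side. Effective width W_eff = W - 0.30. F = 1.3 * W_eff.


W_eff = 2.472 - 0.30 = 2.172 m
F = 1.3 * 2.172 = 2.8236 persons/s

2.8236 persons/s


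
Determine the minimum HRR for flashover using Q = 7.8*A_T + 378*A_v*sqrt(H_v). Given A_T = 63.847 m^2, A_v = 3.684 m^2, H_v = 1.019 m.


7.8*A_T = 498.01
sqrt(H_v) = 1.0095
378*A_v*sqrt(H_v) = 1405.7
Q = 498.01 + 1405.7 = 1903.7 kW

1903.7 kW


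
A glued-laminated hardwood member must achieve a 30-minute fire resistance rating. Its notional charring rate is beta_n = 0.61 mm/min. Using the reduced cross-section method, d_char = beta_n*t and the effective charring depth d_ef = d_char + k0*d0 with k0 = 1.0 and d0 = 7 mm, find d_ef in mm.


d_char = 0.61 * 30 = 18.3 mm
d_ef = 18.3 + 1.0*7 = 25.3 mm

25.3 mm


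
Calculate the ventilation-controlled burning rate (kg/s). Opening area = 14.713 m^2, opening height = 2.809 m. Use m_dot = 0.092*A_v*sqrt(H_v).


sqrt(H_v) = 1.6760
m_dot = 0.092 * 14.713 * 1.6760 = 2.2686 kg/s

2.2686 kg/s


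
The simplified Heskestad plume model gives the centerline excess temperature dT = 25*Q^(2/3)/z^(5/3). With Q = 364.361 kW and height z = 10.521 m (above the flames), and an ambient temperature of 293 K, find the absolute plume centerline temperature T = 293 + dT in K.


Q^(2/3) = 51.014
z^(5/3) = 50.516
dT = 25 * 51.014 / 50.516 = 25.246 K
T = 293 + 25.246 = 318.25 K

318.25 K


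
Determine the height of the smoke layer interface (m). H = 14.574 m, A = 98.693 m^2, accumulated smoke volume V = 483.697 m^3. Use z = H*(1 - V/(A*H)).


V/(A*H) = 0.33629
1 - 0.33629 = 0.66371
z = 14.574 * 0.66371 = 9.6730 m

9.6730 m


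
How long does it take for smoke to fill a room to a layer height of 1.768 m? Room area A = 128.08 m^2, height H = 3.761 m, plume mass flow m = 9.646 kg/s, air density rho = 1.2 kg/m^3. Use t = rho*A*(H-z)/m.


H - z = 1.993 m
t = 1.2 * 128.08 * 1.993 / 9.646 = 31.756 s

31.756 s


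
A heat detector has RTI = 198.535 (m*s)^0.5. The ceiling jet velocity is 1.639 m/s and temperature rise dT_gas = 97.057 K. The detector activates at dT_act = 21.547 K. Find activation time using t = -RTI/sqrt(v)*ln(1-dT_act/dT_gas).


dT_act/dT_gas = 0.22200
ln(1 - 0.22200) = -0.25103
t = -198.535 / sqrt(1.639) * -0.25103 = 38.930 s

38.930 s


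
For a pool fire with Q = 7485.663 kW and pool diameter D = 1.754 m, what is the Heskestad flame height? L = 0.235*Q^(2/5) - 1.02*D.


Q^(2/5) = 35.456
0.235 * Q^(2/5) = 8.3322
1.02 * D = 1.7891
L = 6.5431 m

6.5431 m


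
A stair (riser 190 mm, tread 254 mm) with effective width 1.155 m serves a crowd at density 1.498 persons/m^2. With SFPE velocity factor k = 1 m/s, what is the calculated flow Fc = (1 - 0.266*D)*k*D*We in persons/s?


1 - 0.266*D = 1 - 0.266*1.498 = 0.60153
Fs = 0.60153 * 1 * 1.498 = 0.90109 persons/(s*m)
Fc = 0.90109 * 1.155 = 1.0408 persons/s

1.0408 persons/s


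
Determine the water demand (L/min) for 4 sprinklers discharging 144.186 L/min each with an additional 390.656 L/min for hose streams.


Sprinkler demand = 4 * 144.186 = 576.744 L/min
Total = 576.744 + 390.656 = 967.4 L/min

967.4 L/min


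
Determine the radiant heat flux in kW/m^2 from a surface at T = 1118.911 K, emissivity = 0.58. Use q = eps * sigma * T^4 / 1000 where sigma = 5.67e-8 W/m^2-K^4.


T^4 = 1.5674e+12
q = 0.58 * 5.67e-8 * 1.5674e+12 / 1000 = 51.546 kW/m^2

51.546 kW/m^2


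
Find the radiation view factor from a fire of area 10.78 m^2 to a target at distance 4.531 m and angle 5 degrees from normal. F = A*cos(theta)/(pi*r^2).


cos(5 deg) = 0.99619
pi*r^2 = 64.497
F = 10.78 * 0.99619 / 64.497 = 0.16650

0.16650


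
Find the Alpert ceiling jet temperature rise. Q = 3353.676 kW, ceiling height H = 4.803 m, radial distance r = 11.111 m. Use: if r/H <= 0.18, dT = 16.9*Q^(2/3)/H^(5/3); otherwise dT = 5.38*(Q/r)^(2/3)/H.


r/H = 11.111 / 4.803 = 2.3133
r/H > 0.18, so dT = 5.38*(Q/r)^(2/3)/H
Q/r = 301.83
(Q/r)^(2/3) = 44.996
dT = 5.38 * 44.996 / 4.803 = 50.402 K

50.402 K


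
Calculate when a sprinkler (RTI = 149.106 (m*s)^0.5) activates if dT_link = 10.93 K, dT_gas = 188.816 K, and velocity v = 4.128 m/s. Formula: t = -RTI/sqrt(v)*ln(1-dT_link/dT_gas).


dT_link/dT_gas = 0.057887
ln(1 - 0.057887) = -0.059630
t = -149.106 / sqrt(4.128) * -0.059630 = 4.3761 s

4.3761 s


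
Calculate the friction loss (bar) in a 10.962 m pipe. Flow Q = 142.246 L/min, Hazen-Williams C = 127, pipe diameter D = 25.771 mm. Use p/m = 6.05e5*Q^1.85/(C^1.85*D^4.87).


Q^1.85 = 9618.9
C^1.85 = 7799.0
D^4.87 = 7450910
p/m = 0.10015 bar/m
p_total = 0.10015 * 10.962 = 1.0978 bar

1.0978 bar


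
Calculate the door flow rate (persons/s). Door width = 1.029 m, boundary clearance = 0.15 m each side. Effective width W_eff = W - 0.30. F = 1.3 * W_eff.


W_eff = 1.029 - 0.30 = 0.729 m
F = 1.3 * 0.729 = 0.94770 persons/s

0.94770 persons/s


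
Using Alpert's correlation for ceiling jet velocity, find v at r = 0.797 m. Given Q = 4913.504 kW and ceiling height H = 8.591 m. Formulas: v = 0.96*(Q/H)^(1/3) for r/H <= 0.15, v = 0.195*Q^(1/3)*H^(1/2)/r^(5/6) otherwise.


r/H = 0.797 / 8.591 = 0.092772
r/H <= 0.15, so v = 0.96*(Q/H)^(1/3)
Q/H = 571.94
(Q/H)^(1/3) = 8.3007
v = 0.96 * 8.3007 = 7.9687 m/s

7.9687 m/s


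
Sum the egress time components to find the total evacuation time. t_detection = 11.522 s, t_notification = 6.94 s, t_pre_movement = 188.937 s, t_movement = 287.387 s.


Total = 11.522 + 6.94 + 188.937 + 287.387 = 494.786 s

494.786 s


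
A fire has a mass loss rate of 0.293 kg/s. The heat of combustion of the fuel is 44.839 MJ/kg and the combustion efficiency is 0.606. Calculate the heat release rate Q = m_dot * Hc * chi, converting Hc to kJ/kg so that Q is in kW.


Hc = 44.839 MJ/kg = 44.839 * 1000 kJ/kg = 44839 kJ/kg
Q = 0.293 kg/s * 44839 kJ/kg * 0.606 = 7961.5 kW

7961.5 kW


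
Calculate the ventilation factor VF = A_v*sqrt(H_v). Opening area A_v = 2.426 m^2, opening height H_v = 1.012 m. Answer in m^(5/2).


sqrt(H_v) = 1.0060
VF = 2.426 * 1.0060 = 2.4405 m^(5/2)

2.4405 m^(5/2)


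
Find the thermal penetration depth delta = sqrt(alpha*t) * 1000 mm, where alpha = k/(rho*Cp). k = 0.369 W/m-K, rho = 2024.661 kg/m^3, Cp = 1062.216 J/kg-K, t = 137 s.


alpha = 0.369 / (2024.661 * 1062.216) = 1.7158e-07 m^2/s
alpha * t = 2.3506e-05
delta = sqrt(2.3506e-05) * 1000 = 4.8483 mm

4.8483 mm


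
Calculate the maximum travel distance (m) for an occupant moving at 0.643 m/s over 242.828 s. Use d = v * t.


d = 0.643 * 242.828 = 156.14 m

156.14 m


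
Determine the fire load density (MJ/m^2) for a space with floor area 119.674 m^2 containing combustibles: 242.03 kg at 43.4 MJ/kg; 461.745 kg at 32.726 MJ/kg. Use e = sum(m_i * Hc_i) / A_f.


Total energy = 242.03*43.4 + 461.745*32.726
= 10504.102 + 15111.07
= 25615.17 MJ
e = 25615.17 / 119.674 = 214.04 MJ/m^2

214.04 MJ/m^2


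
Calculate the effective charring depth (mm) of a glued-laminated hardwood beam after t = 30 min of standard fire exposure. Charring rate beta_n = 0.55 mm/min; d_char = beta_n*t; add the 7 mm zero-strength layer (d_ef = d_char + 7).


d_char = 0.55 * 30 = 16.5 mm
d_ef = 16.5 + 1.0*7 = 23.5 mm

23.5 mm


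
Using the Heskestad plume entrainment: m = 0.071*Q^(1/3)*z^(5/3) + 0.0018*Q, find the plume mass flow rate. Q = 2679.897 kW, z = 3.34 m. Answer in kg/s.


Q^(1/3) = 13.890
z^(5/3) = 7.4630
First term = 0.071 * 13.890 * 7.4630 = 7.3600
Second term = 0.0018 * 2679.897 = 4.8238
m = 12.184 kg/s

12.184 kg/s


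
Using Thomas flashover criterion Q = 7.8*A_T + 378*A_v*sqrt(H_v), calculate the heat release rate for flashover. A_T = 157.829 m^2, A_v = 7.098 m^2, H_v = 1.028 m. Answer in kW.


7.8*A_T = 1231.1
sqrt(H_v) = 1.0139
378*A_v*sqrt(H_v) = 2720.3
Q = 1231.1 + 2720.3 = 3951.4 kW

3951.4 kW


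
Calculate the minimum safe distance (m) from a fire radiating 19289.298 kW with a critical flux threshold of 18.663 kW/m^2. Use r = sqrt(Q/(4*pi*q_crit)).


4*pi*q_crit = 234.53
Q/(4*pi*q_crit) = 82.248
r = sqrt(82.248) = 9.0691 m

9.0691 m


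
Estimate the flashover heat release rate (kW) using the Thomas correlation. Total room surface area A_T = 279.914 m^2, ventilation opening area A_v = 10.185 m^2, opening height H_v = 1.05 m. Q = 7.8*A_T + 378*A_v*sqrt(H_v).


7.8*A_T = 2183.3
sqrt(H_v) = 1.0247
378*A_v*sqrt(H_v) = 3945.0
Q = 2183.3 + 3945.0 = 6128.3 kW

6128.3 kW


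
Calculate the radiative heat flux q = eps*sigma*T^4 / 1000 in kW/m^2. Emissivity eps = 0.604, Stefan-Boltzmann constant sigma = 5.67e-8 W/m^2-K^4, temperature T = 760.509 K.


T^4 = 3.3452e+11
q = 0.604 * 5.67e-8 * 3.3452e+11 / 1000 = 11.456 kW/m^2

11.456 kW/m^2


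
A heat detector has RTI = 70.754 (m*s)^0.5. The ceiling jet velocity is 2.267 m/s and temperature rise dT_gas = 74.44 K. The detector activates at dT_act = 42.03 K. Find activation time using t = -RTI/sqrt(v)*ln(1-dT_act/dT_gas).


dT_act/dT_gas = 0.56462
ln(1 - 0.56462) = -0.83153
t = -70.754 / sqrt(2.267) * -0.83153 = 39.075 s

39.075 s


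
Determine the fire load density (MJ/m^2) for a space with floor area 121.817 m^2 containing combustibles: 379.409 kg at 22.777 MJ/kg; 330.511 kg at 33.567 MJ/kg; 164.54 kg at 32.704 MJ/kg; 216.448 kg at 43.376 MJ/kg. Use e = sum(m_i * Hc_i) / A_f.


Total energy = 379.409*22.777 + 330.511*33.567 + 164.54*32.704 + 216.448*43.376
= 8641.799 + 11094.26 + 5381.116 + 9388.648
= 34505.83 MJ
e = 34505.83 / 121.817 = 283.26 MJ/m^2

283.26 MJ/m^2


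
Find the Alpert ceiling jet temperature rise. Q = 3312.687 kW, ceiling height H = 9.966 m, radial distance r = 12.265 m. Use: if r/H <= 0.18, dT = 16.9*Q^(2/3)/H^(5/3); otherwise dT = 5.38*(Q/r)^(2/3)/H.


r/H = 12.265 / 9.966 = 1.2307
r/H > 0.18, so dT = 5.38*(Q/r)^(2/3)/H
Q/r = 270.09
(Q/r)^(2/3) = 41.784
dT = 5.38 * 41.784 / 9.966 = 22.556 K

22.556 K


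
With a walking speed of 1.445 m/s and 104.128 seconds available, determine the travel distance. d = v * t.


d = 1.445 * 104.128 = 150.46 m

150.46 m


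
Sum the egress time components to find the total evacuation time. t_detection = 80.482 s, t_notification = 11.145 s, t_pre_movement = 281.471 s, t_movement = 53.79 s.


Total = 80.482 + 11.145 + 281.471 + 53.79 = 426.888 s

426.888 s


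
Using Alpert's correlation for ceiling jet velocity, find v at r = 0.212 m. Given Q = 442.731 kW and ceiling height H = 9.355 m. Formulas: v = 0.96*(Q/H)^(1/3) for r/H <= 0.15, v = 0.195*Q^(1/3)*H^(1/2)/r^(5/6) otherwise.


r/H = 0.212 / 9.355 = 0.022662
r/H <= 0.15, so v = 0.96*(Q/H)^(1/3)
Q/H = 47.326
(Q/H)^(1/3) = 3.6171
v = 0.96 * 3.6171 = 3.4725 m/s

3.4725 m/s


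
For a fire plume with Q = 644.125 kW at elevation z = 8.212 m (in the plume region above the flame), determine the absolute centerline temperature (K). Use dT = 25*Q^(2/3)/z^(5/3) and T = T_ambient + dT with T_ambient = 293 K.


Q^(2/3) = 74.584
z^(5/3) = 33.426
dT = 25 * 74.584 / 33.426 = 55.783 K
T = 293 + 55.783 = 348.78 K

348.78 K


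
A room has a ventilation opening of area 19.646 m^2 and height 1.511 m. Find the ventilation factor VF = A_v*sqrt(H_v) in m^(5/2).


sqrt(H_v) = 1.2292
VF = 19.646 * 1.2292 = 24.149 m^(5/2)

24.149 m^(5/2)


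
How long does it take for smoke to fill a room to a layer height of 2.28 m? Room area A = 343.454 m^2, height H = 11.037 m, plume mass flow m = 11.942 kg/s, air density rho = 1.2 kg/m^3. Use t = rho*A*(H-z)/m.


H - z = 8.757 m
t = 1.2 * 343.454 * 8.757 / 11.942 = 302.22 s

302.22 s


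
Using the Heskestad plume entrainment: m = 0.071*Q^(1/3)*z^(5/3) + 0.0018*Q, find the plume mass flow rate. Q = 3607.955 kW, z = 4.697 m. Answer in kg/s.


Q^(1/3) = 15.337
z^(5/3) = 13.173
First term = 0.071 * 15.337 * 13.173 = 14.345
Second term = 0.0018 * 3607.955 = 6.4943
m = 20.840 kg/s

20.840 kg/s


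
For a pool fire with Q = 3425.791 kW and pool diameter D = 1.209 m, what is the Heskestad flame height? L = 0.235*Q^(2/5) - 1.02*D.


Q^(2/5) = 25.936
0.235 * Q^(2/5) = 6.0950
1.02 * D = 1.2332
L = 4.8618 m

4.8618 m


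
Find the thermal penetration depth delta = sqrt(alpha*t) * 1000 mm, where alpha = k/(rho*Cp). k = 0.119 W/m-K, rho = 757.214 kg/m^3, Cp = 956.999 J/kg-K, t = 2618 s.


alpha = 0.119 / (757.214 * 956.999) = 1.6422e-07 m^2/s
alpha * t = 0.00042992
delta = sqrt(0.00042992) * 1000 = 20.734 mm

20.734 mm


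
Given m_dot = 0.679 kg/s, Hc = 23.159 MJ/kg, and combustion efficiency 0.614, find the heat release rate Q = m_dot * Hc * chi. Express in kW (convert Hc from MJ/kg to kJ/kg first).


Hc = 23.159 MJ/kg = 23.159 * 1000 kJ/kg = 23159 kJ/kg
Q = 0.679 kg/s * 23159 kJ/kg * 0.614 = 9655.1 kW

9655.1 kW


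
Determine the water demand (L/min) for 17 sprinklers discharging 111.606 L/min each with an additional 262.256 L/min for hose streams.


Sprinkler demand = 17 * 111.606 = 1897.302 L/min
Total = 1897.302 + 262.256 = 2159.558 L/min

2159.558 L/min


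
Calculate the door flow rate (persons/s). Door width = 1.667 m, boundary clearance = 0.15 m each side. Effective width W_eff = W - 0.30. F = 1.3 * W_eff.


W_eff = 1.667 - 0.30 = 1.367 m
F = 1.3 * 1.367 = 1.7771 persons/s

1.7771 persons/s


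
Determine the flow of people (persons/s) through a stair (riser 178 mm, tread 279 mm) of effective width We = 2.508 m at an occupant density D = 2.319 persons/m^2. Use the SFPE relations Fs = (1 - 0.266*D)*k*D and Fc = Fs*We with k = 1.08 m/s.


1 - 0.266*D = 1 - 0.266*2.319 = 0.38315
Fs = 0.38315 * 1.08 * 2.319 = 0.95960 persons/(s*m)
Fc = 0.95960 * 2.508 = 2.4067 persons/s

2.4067 persons/s


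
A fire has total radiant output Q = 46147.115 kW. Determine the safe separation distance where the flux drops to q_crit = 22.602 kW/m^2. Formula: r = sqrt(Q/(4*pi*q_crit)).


4*pi*q_crit = 284.03
Q/(4*pi*q_crit) = 162.48
r = sqrt(162.48) = 12.747 m

12.747 m


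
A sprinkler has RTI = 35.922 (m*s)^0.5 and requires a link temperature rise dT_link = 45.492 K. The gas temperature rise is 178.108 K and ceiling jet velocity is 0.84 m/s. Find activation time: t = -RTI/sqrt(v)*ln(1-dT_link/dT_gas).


dT_link/dT_gas = 0.25542
ln(1 - 0.25542) = -0.29493
t = -35.922 / sqrt(0.84) * -0.29493 = 11.560 s

11.560 s


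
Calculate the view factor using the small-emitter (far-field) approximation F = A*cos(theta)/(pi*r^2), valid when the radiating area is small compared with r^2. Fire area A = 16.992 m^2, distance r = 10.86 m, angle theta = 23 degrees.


cos(23 deg) = 0.92050
pi*r^2 = 370.52
F = 16.992 * 0.92050 / 370.52 = 0.042214

0.042214


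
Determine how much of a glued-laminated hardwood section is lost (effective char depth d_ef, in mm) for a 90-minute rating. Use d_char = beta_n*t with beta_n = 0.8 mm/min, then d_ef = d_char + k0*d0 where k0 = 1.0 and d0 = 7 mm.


d_char = 0.8 * 90 = 72 mm
d_ef = 72 + 1.0*7 = 79 mm

79 mm


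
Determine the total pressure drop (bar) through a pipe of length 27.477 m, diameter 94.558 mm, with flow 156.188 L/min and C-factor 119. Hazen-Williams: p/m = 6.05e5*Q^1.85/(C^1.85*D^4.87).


Q^1.85 = 11435
C^1.85 = 6914.5
D^4.87 = 4.1846e+09
p/m = 0.00023911 bar/m
p_total = 0.00023911 * 27.477 = 0.0065699 bar

0.0065699 bar


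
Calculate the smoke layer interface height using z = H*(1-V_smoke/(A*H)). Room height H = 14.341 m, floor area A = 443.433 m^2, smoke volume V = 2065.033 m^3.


V/(A*H) = 0.32473
1 - 0.32473 = 0.67527
z = 14.341 * 0.67527 = 9.6841 m

9.6841 m


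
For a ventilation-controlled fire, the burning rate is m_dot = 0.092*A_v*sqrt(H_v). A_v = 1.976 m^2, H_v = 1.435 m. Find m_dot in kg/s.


sqrt(H_v) = 1.1979
m_dot = 0.092 * 1.976 * 1.1979 = 0.21777 kg/s

0.21777 kg/s


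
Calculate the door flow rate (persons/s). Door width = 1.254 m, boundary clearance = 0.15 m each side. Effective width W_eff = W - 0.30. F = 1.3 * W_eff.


W_eff = 1.254 - 0.30 = 0.954 m
F = 1.3 * 0.954 = 1.2402 persons/s

1.2402 persons/s


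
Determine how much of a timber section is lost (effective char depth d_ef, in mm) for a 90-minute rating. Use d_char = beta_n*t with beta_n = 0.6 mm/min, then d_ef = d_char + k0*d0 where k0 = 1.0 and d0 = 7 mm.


d_char = 0.6 * 90 = 54 mm
d_ef = 54 + 1.0*7 = 61 mm

61 mm


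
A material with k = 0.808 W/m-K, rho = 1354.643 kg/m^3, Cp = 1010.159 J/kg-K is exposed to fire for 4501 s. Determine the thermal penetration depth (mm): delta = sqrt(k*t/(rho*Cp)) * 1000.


alpha = 0.808 / (1354.643 * 1010.159) = 5.9047e-07 m^2/s
alpha * t = 0.0026577
delta = sqrt(0.0026577) * 1000 = 51.553 mm

51.553 mm


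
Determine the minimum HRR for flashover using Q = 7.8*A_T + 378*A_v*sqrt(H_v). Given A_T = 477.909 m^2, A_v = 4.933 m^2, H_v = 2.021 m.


7.8*A_T = 3727.7
sqrt(H_v) = 1.4216
378*A_v*sqrt(H_v) = 2650.9
Q = 3727.7 + 2650.9 = 6378.5 kW

6378.5 kW


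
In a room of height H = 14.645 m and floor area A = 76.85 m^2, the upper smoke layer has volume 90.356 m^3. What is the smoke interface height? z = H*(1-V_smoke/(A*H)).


V/(A*H) = 0.080283
1 - 0.080283 = 0.91972
z = 14.645 * 0.91972 = 13.469 m

13.469 m


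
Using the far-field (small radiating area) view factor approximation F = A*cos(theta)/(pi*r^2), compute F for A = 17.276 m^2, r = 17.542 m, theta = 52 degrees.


cos(52 deg) = 0.61566
pi*r^2 = 966.74
F = 17.276 * 0.61566 / 966.74 = 0.011002

0.011002


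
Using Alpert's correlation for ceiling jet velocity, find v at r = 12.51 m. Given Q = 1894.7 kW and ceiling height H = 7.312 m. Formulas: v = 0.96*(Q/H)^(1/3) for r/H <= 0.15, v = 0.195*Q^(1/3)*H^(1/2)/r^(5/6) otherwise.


r/H = 12.51 / 7.312 = 1.7109
r/H > 0.15, so v = 0.195*Q^(1/3)*H^(1/2)/r^(5/6)
Q^(1/3) = 12.374
H^(1/2) = 2.7041
r^(5/6) = 8.2107
v = 0.195 * 12.374 * 2.7041 / 8.2107 = 0.79467 m/s

0.79467 m/s


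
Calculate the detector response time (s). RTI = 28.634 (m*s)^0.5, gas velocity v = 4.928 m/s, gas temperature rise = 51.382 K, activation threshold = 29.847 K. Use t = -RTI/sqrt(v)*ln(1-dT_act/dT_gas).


dT_act/dT_gas = 0.58088
ln(1 - 0.58088) = -0.86961
t = -28.634 / sqrt(4.928) * -0.86961 = 11.217 s

11.217 s


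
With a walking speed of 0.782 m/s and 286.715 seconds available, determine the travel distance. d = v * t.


d = 0.782 * 286.715 = 224.21 m

224.21 m


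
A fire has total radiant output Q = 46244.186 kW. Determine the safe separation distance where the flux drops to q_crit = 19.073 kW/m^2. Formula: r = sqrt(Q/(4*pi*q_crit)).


4*pi*q_crit = 239.68
Q/(4*pi*q_crit) = 192.94
r = sqrt(192.94) = 13.890 m

13.890 m


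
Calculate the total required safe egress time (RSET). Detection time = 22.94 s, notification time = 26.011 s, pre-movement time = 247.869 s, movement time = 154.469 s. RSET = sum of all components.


Total = 22.94 + 26.011 + 247.869 + 154.469 = 451.289 s

451.289 s


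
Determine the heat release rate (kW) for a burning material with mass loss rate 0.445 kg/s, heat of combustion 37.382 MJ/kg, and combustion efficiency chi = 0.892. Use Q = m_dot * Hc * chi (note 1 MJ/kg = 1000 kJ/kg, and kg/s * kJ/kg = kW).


Hc = 37.382 MJ/kg = 37.382 * 1000 kJ/kg = 37382 kJ/kg
Q = 0.445 kg/s * 37382 kJ/kg * 0.892 = 14838 kW

14838 kW
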